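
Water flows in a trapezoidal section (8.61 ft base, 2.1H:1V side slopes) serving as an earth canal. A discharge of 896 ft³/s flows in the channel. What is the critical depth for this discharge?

At critical depth, Q² T / (g A³) = 1, i.e. A³/T = Q²/g = 896²/32.2 = 24930.
At y = 3.86 ft: A³/T = 10820 — too small.
At y = 5.68 ft: A³/T = 48900 — too large.
At y = 4.79 ft: A³/T = 24890 — ≈ 24930.

y_c = 4.79 ft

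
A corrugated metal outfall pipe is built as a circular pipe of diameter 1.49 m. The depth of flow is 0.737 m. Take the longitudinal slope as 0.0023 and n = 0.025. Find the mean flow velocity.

V = 0.989 m/s

For a circular section of diameter D = 1.49 m at depth y = 0.737 m, the central angle is θ = 2 arccos(1 − 2y/D) = 3.12 rad. Then A = (D²/8)(θ − sin θ) = 0.8599 m² and P = Dθ/2 = 2.324 m.
Hydraulic radius R = A/P = 0.8599/2.324 = 0.3699 m.
From Manning's equation, V = (1/n) R^(2/3) S^(1/2) = (1/0.025) × 0.3699^(2/3) × 0.0023^(1/2) = 0.989 m/s.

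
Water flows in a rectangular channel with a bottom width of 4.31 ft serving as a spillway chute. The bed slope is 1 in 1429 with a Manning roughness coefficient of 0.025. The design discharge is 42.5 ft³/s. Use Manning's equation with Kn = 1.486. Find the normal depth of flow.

y_n = 4.81 ft

Manning's equation rearranged: A R^(2/3) = nQ / (1.486·√S) = 0.025 × 42.5 / (1.486 × √0.0006998) = 27.03.
Trying y = 5.9 ft: A R^(2/3) = 34.47 — too large.
Trying y = 3.63 ft: A R^(2/3) = 19.13 — too small.
Trying y = 4.81 ft: A R^(2/3) = 27.02 — matches.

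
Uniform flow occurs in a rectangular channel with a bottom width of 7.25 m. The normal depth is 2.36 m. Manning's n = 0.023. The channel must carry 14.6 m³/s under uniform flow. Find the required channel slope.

Flow area A = b·y = 7.25 × 2.36 = 17.11 m². Wetted perimeter P = b + 2y = 7.25 + 2×2.36 = 11.97 m.
Hydraulic radius R = A/P = 17.11/11.97 = 1.429 m.
From Manning's equation, S = [nQ / (1 A R^(2/3))]² = [0.023 × 14.6 / (1 × 17.11 × 1.429^(2/3))]² = 0.000239.

S = 0.000239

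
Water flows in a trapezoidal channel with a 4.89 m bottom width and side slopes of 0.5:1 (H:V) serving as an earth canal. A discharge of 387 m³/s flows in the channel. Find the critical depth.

At critical depth, Q² T / (g A³) = 1, i.e. A³/T = Q²/g = 387²/9.81 = 15270.
At y = 8.36 m: A³/T = 32900 — high.
At y = 5.79 m: A³/T = 8575 — low.
At y = 6.79 m: A³/T = 15240 — close enough.

y_c = 6.79 m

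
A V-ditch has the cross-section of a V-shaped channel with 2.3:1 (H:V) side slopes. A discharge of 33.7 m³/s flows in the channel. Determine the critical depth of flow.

At critical depth, Q² T / (g A³) = 1, i.e. A³/T = Q²/g = 33.7²/9.81 = 115.8.
Try y = 2.32 m: A³/T = 177.8 — over.
Try y = 2.13 m: A³/T = 116 — close enough.

y_c = 2.13 m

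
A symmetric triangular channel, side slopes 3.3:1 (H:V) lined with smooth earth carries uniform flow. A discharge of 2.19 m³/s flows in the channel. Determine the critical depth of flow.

y_c = 0.618 m

At critical depth, Q² T / (g A³) = 1, i.e. A³/T = Q²/g = 2.19²/9.81 = 0.4889.
Trying y = 0.67 m: A³/T = 0.7351 — too large.
Trying y = 0.618 m: A³/T = 0.4908 — ≈ 0.4889.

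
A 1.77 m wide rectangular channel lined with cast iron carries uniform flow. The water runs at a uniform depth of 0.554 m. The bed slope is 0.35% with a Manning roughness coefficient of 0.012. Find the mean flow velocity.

V = 2.4 m/s

Flow area A = b·y = 1.77 × 0.554 = 0.9806 m². Wetted perimeter P = b + 2y = 1.77 + 2×0.554 = 2.878 m.
Hydraulic radius R = A/P = 0.9806/2.878 = 0.3407 m.
From Manning's equation, V = (1/n) R^(2/3) S^(1/2) = (1/0.012) × 0.3407^(2/3) × 0.0035^(1/2) = 2.4 m/s.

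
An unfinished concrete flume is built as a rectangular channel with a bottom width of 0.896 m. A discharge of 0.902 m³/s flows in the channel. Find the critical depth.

For a rectangular channel, critical depth y_c = (q²/g)^(1/3) where q = Q/b = 0.902/0.896 = 1.007 m²/s.
So y_c = (1.007²/9.81)^(1/3) = 0.469 m.

y_c = 0.469 m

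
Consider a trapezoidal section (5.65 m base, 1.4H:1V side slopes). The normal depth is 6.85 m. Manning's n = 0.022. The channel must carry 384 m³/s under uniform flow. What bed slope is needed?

With bottom width b = 5.65 m and side slope z = 1.4: A = (b + zy)y = (5.65 + 1.4×6.85)×6.85 = 104.4 m²; P = b + 2y√(1+z²) = 5.65 + 2×6.85×1.72 = 29.22 m.
Hydraulic radius R = A/P = 104.4/29.22 = 3.573 m.
From Manning's equation, S = [nQ / (1 A R^(2/3))]² = [0.022 × 384 / (1 × 104.4 × 3.573^(2/3))]² = 0.0012.

S = 0.0012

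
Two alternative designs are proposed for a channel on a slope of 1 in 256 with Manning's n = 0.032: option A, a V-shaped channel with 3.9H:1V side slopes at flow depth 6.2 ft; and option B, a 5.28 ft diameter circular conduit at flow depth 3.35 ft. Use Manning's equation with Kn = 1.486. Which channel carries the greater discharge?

channel A

Channel A: For a triangular section with side slope z = 3.9: A = zy² = 3.9×6.2² = 149.9 ft²; P = 2y√(1+z²) = 2×6.2×4.026 = 49.92 ft. Hydraulic radius R = A/P = 149.9/49.92 = 3.003 ft. Q_A = (1.486/0.032)·149.9·3.003^(2/3)·√0.003906 = 905.6 ft³/s.
Channel B: For a circular section of diameter D = 5.28 ft at depth y = 3.35 ft, the central angle is θ = 2 arccos(1 − 2y/D) = 3.686 rad. Then A = (D²/8)(θ − sin θ) = 14.65 ft² and P = Dθ/2 = 9.732 ft. Hydraulic radius R = A/P = 14.65/9.732 = 1.506 ft. Q_B = (1.486/0.032)·14.65·1.506^(2/3)·√0.003906 = 55.86 ft³/s.
Q_A = 905.6 ft³/s vs Q_B = 55.86 ft³/s, so channel A carries more.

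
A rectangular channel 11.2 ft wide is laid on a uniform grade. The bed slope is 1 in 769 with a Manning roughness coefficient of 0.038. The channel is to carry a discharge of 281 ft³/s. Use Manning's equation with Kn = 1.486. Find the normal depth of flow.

Manning's equation rearranged: A R^(2/3) = nQ / (1.486·√S) = 0.038 × 281 / (1.486 × √0.0013) = 199.3.
At y = 9.93 ft: A R^(2/3) = 260.3 — over.
At y = 6.69 ft: A R^(2/3) = 157.5 — short.
At y = 8.03 ft: A R^(2/3) = 199.3 — close enough.

y_n = 8.03 ft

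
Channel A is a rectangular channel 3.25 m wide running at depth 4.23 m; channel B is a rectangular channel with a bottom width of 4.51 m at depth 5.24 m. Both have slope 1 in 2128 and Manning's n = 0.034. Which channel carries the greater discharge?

channel B

Channel A: Flow area A = b·y = 3.25 × 4.23 = 13.75 m². Wetted perimeter P = b + 2y = 3.25 + 2×4.23 = 11.71 m. Hydraulic radius R = A/P = 13.75/11.71 = 1.174 m. Q_A = (1/0.034)·13.75·1.174^(2/3)·√0.0004699 = 9.754 m³/s.
Channel B: Flow area A = b·y = 4.51 × 5.24 = 23.63 m². Wetted perimeter P = b + 2y = 4.51 + 2×5.24 = 14.99 m. Hydraulic radius R = A/P = 23.63/14.99 = 1.577 m. Q_B = (1/0.034)·23.63·1.577^(2/3)·√0.0004699 = 20.41 m³/s.
Q_A = 9.754 m³/s vs Q_B = 20.41 m³/s, so channel B carries more.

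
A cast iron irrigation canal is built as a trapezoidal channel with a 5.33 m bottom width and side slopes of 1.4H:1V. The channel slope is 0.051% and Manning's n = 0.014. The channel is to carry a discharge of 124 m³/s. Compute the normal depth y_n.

y_n = 4.02 m

Manning's equation rearranged: A R^(2/3) = nQ / (1·√S) = 0.014 × 124 / (√0.00051) = 76.87.
Try y = 3.42 m: A R^(2/3) = 55.37 — short.
Try y = 5.13 m: A R^(2/3) = 127.3 — over.
Try y = 4.02 m: A R^(2/3) = 76.73 — close enough.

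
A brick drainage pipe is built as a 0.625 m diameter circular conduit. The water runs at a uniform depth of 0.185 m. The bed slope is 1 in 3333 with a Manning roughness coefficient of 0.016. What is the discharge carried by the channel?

For a circular section of diameter D = 0.625 m at depth y = 0.185 m, the central angle is θ = 2 arccos(1 − 2y/D) = 2.301 rad. Then A = (D²/8)(θ − sin θ) = 0.07598 m² and P = Dθ/2 = 0.7191 m.
Hydraulic radius R = A/P = 0.07598/0.7191 = 0.1057 m.
Manning's equation: Q = (1/n) A R^(2/3) S^(1/2) = (1/0.016) × 0.07598 × 0.1057^(2/3) × 0.0003^(1/2) = 0.0184 m³/s.

Q = 0.0184 m³/s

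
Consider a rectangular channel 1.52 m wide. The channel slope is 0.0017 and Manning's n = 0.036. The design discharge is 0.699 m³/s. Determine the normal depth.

y_n = 0.764 m

Manning's equation rearranged: A R^(2/3) = nQ / (1·√S) = 0.036 × 0.699 / (√0.0017) = 0.6103.
Try y = 0.836 m: A R^(2/3) = 0.6877 — high.
Try y = 0.674 m: A R^(2/3) = 0.5158 — low.
Try y = 0.764 m: A R^(2/3) = 0.6103 — close enough.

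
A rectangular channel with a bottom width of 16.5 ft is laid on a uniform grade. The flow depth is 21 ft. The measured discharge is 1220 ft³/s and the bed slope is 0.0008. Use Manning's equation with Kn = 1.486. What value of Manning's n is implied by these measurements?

Flow area A = b·y = 16.5 × 21 = 346.5 ft². Wetted perimeter P = b + 2y = 16.5 + 2×21 = 58.5 ft.
Hydraulic radius R = A/P = 346.5/58.5 = 5.923 ft.
Rearranging Manning's equation: n = (1.486/Q) A R^(2/3) S^(1/2) = (1.486/1220) × 346.5 × 5.923^(2/3) × √0.0008 = 0.0391.

n = 0.0391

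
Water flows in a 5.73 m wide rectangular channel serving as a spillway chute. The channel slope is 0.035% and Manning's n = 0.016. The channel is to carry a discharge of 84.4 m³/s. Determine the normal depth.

Manning's equation rearranged: A R^(2/3) = nQ / (1·√S) = 0.016 × 84.4 / (√0.00035) = 72.18.
At y = 6.67 m: A R^(2/3) = 60.75 — low.
At y = 8.93 m: A R^(2/3) = 85.74 — high.
At y = 7.71 m: A R^(2/3) = 72.19 — close enough.

y_n = 7.71 m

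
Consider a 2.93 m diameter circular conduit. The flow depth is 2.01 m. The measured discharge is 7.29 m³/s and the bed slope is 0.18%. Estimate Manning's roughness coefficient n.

For a circular section of diameter D = 2.93 m at depth y = 2.01 m, the central angle is θ = 2 arccos(1 − 2y/D) = 3.904 rad. Then A = (D²/8)(θ − sin θ) = 4.93 m² and P = Dθ/2 = 5.719 m.
Hydraulic radius R = A/P = 4.93/5.719 = 0.8621 m.
Rearranging Manning's equation: n = (1/Q) A R^(2/3) S^(1/2) = (1/7.29) × 4.93 × 0.8621^(2/3) × √0.0018 = 0.026.

n = 0.026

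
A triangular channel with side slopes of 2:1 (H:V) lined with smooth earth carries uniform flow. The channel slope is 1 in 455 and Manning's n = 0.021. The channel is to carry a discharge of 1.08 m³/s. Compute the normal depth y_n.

Manning's equation rearranged: A R^(2/3) = nQ / (1·√S) = 0.021 × 1.08 / (√0.002198) = 0.4838.
Trying y = 0.587 m: A R^(2/3) = 0.2825 — short.
Trying y = 0.84 m: A R^(2/3) = 0.7347 — over.
Trying y = 0.718 m: A R^(2/3) = 0.4835 — ≈ 0.4838.

y_n = 0.718 m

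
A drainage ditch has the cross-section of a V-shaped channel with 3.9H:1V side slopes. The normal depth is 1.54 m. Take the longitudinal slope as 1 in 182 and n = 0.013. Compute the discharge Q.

For a triangular section with side slope z = 3.9: A = zy² = 3.9×1.54² = 9.249 m²; P = 2y√(1+z²) = 2×1.54×4.026 = 12.4 m.
Hydraulic radius R = A/P = 9.249/12.4 = 0.7459 m.
Manning's equation: Q = (1/n) A R^(2/3) S^(1/2) = (1/0.013) × 9.249 × 0.7459^(2/3) × 0.005495^(1/2) = 43.4 m³/s.

Q = 43.4 m³/s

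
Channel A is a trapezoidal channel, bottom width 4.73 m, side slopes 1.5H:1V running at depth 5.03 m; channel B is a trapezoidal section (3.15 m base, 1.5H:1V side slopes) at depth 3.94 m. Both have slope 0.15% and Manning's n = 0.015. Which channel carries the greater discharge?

channel A

Channel A: With bottom width b = 4.73 m and side slope z = 1.5: A = (b + zy)y = (4.73 + 1.5×5.03)×5.03 = 61.74 m²; P = b + 2y√(1+z²) = 4.73 + 2×5.03×1.803 = 22.87 m. Hydraulic radius R = A/P = 61.74/22.87 = 2.7 m. Q_A = (1/0.015)·61.74·2.7^(2/3)·√0.0015 = 309.1 m³/s.
Channel B: With bottom width b = 3.15 m and side slope z = 1.5: A = (b + zy)y = (3.15 + 1.5×3.94)×3.94 = 35.7 m²; P = b + 2y√(1+z²) = 3.15 + 2×3.94×1.803 = 17.36 m. Hydraulic radius R = A/P = 35.7/17.36 = 2.057 m. Q_B = (1/0.015)·35.7·2.057^(2/3)·√0.0015 = 149.1 m³/s.
Q_A = 309.1 m³/s vs Q_B = 149.1 m³/s, so channel A carries more.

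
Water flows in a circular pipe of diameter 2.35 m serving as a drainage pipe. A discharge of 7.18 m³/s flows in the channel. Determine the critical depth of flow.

y_c = 1.24 m

At critical depth, Q² T / (g A³) = 1, i.e. A³/T = Q²/g = 7.18²/9.81 = 5.255.
Try y = 1.5 m: A³/T = 11.05 — over.
Try y = 1.24 m: A³/T = 5.331 — close enough.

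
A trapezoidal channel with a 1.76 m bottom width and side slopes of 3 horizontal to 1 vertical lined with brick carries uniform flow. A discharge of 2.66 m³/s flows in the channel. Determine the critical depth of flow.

y_c = 0.47 m

At critical depth, Q² T / (g A³) = 1, i.e. A³/T = Q²/g = 2.66²/9.81 = 0.7213.
Trying y = 0.537 m: A³/T = 1.191 — too large.
Trying y = 0.323 m: A³/T = 0.1852 — too small.
Trying y = 0.47 m: A³/T = 0.7221 — matches.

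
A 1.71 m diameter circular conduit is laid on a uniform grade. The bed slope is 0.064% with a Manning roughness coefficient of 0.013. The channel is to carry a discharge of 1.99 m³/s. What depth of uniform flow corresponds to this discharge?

Manning's equation rearranged: A R^(2/3) = nQ / (1·√S) = 0.013 × 1.99 / (√0.00064) = 1.023.
Try y = 1.32 m: A R^(2/3) = 1.228 — too large.
Try y = 0.976 m: A R^(2/3) = 0.81 — too small.
Try y = 1.14 m: A R^(2/3) = 1.022 — ≈ 1.023.

y_n = 1.14 m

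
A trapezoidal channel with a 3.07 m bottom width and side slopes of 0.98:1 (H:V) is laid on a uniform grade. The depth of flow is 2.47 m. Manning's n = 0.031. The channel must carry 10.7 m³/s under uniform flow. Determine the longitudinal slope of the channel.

With bottom width b = 3.07 m and side slope z = 0.98: A = (b + zy)y = (3.07 + 0.98×2.47)×2.47 = 13.56 m²; P = b + 2y√(1+z²) = 3.07 + 2×2.47×1.4 = 9.987 m.
Hydraulic radius R = A/P = 13.56/9.987 = 1.358 m.
From Manning's equation, S = [nQ / (1 A R^(2/3))]² = [0.031 × 10.7 / (1 × 13.56 × 1.358^(2/3))]² = 0.000398.

S = 0.000398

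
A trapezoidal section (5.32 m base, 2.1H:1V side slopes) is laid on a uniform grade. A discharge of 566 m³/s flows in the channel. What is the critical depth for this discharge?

At critical depth, Q² T / (g A³) = 1, i.e. A³/T = Q²/g = 566²/9.81 = 32660.
Trying y = 6.89 m: A³/T = 73990 — too large.
Trying y = 4.46 m: A³/T = 11680 — too small.
Trying y = 5.7 m: A³/T = 32710 — close enough.

y_c = 5.7 m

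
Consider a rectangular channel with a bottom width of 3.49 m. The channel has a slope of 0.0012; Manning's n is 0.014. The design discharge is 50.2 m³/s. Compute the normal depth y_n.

Manning's equation rearranged: A R^(2/3) = nQ / (1·√S) = 0.014 × 50.2 / (√0.0012) = 20.29.
At y = 3.77 m: A R^(2/3) = 14.8 — low.
At y = 5.85 m: A R^(2/3) = 24.87 — high.
At y = 4.91 m: A R^(2/3) = 20.28 — close enough.

y_n = 4.91 m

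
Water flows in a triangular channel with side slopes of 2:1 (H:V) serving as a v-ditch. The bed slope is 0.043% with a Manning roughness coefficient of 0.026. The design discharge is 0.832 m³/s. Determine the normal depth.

y_n = 0.958 m

Manning's equation rearranged: A R^(2/3) = nQ / (1·√S) = 0.026 × 0.832 / (√0.00043) = 1.043.
At y = 1.15 m: A R^(2/3) = 1.698 — high.
At y = 0.804 m: A R^(2/3) = 0.6537 — low.
At y = 0.958 m: A R^(2/3) = 1.043 — ≈ 1.043.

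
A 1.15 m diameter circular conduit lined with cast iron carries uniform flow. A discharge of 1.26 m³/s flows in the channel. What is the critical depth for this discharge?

At critical depth, Q² T / (g A³) = 1, i.e. A³/T = Q²/g = 1.26²/9.81 = 0.1618.
At y = 0.674 m: A³/T = 0.2235 — over.
At y = 0.5 m: A³/T = 0.07137 — short.
At y = 0.619 m: A³/T = 0.1614 — matches.

y_c = 0.619 m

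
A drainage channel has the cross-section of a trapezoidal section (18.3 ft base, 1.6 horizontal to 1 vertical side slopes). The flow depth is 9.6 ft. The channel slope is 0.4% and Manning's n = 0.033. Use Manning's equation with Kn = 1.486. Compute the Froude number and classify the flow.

With bottom width b = 18.3 ft and side slope z = 1.6: A = (b + zy)y = (18.3 + 1.6×9.6)×9.6 = 323.1 ft²; P = b + 2y√(1+z²) = 18.3 + 2×9.6×1.887 = 54.53 ft.
Hydraulic radius R = A/P = 323.1/54.53 = 5.926 ft.
V = (1.486/n) R^(2/3) √S = (1.486/0.033) × 5.926^(2/3) × √0.004 = 9.327 ft/s. Hydraulic depth D_h = A/T = 323.1/49.02 = 6.592 ft.
Froude number Fr = V/√(g·D_h) = 9.327/√(32.2×6.592) = 0.64, which is less than 1, so the flow is subcritical.

subcritical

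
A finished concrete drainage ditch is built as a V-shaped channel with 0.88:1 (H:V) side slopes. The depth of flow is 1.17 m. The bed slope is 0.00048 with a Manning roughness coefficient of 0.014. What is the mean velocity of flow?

For a triangular section with side slope z = 0.88: A = zy² = 0.88×1.17² = 1.205 m²; P = 2y√(1+z²) = 2×1.17×1.332 = 3.117 m.
Hydraulic radius R = A/P = 1.205/3.117 = 0.3865 m.
From Manning's equation, V = (1/n) R^(2/3) S^(1/2) = (1/0.014) × 0.3865^(2/3) × 0.00048^(1/2) = 0.83 m/s.

V = 0.83 m/s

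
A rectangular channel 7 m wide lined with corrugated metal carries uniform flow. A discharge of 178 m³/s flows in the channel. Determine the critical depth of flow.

y_c = 4.04 m

For a rectangular channel, critical depth y_c = (q²/g)^(1/3) where q = Q/b = 178/7 = 25.43 m²/s.
So y_c = (25.43²/9.81)^(1/3) = 4.04 m.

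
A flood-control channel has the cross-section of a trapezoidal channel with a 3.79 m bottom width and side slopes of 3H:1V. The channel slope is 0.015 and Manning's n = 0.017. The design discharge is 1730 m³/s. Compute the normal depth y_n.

y_n = 5.63 m

Manning's equation rearranged: A R^(2/3) = nQ / (1·√S) = 0.017 × 1730 / (√0.015) = 240.1.
At y = 6.24 m: A R^(2/3) = 308 — high.
At y = 5.63 m: A R^(2/3) = 239.8 — close enough.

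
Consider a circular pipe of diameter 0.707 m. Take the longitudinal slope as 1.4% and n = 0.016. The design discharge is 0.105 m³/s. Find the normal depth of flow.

Manning's equation rearranged: A R^(2/3) = nQ / (1·√S) = 0.016 × 0.105 / (√0.014) = 0.0142.
Trying y = 0.138 m: A R^(2/3) = 0.01031 — too small.
Trying y = 0.162 m: A R^(2/3) = 0.01424 — ≈ 0.0142.

y_n = 0.162 m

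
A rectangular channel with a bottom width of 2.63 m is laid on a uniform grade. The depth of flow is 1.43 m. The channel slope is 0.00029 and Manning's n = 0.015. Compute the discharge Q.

Flow area A = b·y = 2.63 × 1.43 = 3.761 m². Wetted perimeter P = b + 2y = 2.63 + 2×1.43 = 5.49 m.
Hydraulic radius R = A/P = 3.761/5.49 = 0.685 m.
Manning's equation: Q = (1/n) A R^(2/3) S^(1/2) = (1/0.015) × 3.761 × 0.685^(2/3) × 0.00029^(1/2) = 3.32 m³/s.

Q = 3.32 m³/s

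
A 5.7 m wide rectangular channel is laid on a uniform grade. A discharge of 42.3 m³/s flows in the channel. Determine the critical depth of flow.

y_c = 1.78 m

For a rectangular channel, critical depth y_c = (q²/g)^(1/3) where q = Q/b = 42.3/5.7 = 7.421 m²/s.
So y_c = (7.421²/9.81)^(1/3) = 1.78 m.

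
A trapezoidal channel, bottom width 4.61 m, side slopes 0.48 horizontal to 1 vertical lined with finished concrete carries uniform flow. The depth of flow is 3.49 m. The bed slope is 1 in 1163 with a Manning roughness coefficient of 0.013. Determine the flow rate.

Q = 72.6 m³/s

With bottom width b = 4.61 m and side slope z = 0.48: A = (b + zy)y = (4.61 + 0.48×3.49)×3.49 = 21.94 m²; P = b + 2y√(1+z²) = 4.61 + 2×3.49×1.109 = 12.35 m.
Hydraulic radius R = A/P = 21.94/12.35 = 1.776 m.
Manning's equation: Q = (1/n) A R^(2/3) S^(1/2) = (1/0.013) × 21.94 × 1.776^(2/3) × 0.0008598^(1/2) = 72.6 m³/s.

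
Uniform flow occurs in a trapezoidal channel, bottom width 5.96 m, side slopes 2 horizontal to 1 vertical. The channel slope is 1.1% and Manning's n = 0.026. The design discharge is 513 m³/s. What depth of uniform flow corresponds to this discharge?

y_n = 4.51 m

Manning's equation rearranged: A R^(2/3) = nQ / (1·√S) = 0.026 × 513 / (√0.011) = 127.2.
At y = 3.86 m: A R^(2/3) = 91.31 — too small.
At y = 5.65 m: A R^(2/3) = 208.3 — too large.
At y = 4.51 m: A R^(2/3) = 127.3 — ≈ 127.2.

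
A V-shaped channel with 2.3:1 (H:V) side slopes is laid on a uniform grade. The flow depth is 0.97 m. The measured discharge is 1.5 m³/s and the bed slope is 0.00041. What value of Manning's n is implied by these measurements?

n = 0.017

For a triangular section with side slope z = 2.3: A = zy² = 2.3×0.97² = 2.164 m²; P = 2y√(1+z²) = 2×0.97×2.508 = 4.865 m.
Hydraulic radius R = A/P = 2.164/4.865 = 0.4448 m.
Rearranging Manning's equation: n = (1/Q) A R^(2/3) S^(1/2) = (1/1.5) × 2.164 × 0.4448^(2/3) × √0.00041 = 0.017.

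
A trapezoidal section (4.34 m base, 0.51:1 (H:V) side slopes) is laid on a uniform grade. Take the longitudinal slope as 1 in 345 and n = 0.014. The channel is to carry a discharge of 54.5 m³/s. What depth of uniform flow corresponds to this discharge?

Manning's equation rearranged: A R^(2/3) = nQ / (1·√S) = 0.014 × 54.5 / (√0.002899) = 14.17.
At y = 2.56 m: A R^(2/3) = 18.37 — over.
At y = 1.92 m: A R^(2/3) = 11.41 — short.
At y = 2.19 m: A R^(2/3) = 14.17 — matches.

y_n = 2.19 m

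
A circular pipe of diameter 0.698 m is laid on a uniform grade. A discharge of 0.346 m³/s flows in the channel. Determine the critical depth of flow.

y_c = 0.367 m

At critical depth, Q² T / (g A³) = 1, i.e. A³/T = Q²/g = 0.346²/9.81 = 0.0122.
Trying y = 0.423 m: A³/T = 0.02093 — over.
Trying y = 0.367 m: A³/T = 0.01216 — close enough.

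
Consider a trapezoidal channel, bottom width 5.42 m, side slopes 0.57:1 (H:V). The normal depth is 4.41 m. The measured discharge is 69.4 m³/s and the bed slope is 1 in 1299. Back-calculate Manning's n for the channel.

n = 0.024

With bottom width b = 5.42 m and side slope z = 0.57: A = (b + zy)y = (5.42 + 0.57×4.41)×4.41 = 34.99 m²; P = b + 2y√(1+z²) = 5.42 + 2×4.41×1.151 = 15.57 m.
Hydraulic radius R = A/P = 34.99/15.57 = 2.247 m.
Rearranging Manning's equation: n = (1/Q) A R^(2/3) S^(1/2) = (1/69.4) × 34.99 × 2.247^(2/3) × √0.0007698 = 0.024.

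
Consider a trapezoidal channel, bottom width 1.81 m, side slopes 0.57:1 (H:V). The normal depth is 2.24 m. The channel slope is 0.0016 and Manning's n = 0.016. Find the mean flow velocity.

V = 2.49 m/s

With bottom width b = 1.81 m and side slope z = 0.57: A = (b + zy)y = (1.81 + 0.57×2.24)×2.24 = 6.914 m²; P = b + 2y√(1+z²) = 1.81 + 2×2.24×1.151 = 6.967 m.
Hydraulic radius R = A/P = 6.914/6.967 = 0.9925 m.
From Manning's equation, V = (1/n) R^(2/3) S^(1/2) = (1/0.016) × 0.9925^(2/3) × 0.0016^(1/2) = 2.49 m/s.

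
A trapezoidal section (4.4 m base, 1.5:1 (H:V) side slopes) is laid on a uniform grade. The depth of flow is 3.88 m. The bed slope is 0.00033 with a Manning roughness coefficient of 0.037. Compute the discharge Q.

Q = 32.5 m³/s

With bottom width b = 4.4 m and side slope z = 1.5: A = (b + zy)y = (4.4 + 1.5×3.88)×3.88 = 39.65 m²; P = b + 2y√(1+z²) = 4.4 + 2×3.88×1.803 = 18.39 m.
Hydraulic radius R = A/P = 39.65/18.39 = 2.156 m.
Manning's equation: Q = (1/n) A R^(2/3) S^(1/2) = (1/0.037) × 39.65 × 2.156^(2/3) × 0.00033^(1/2) = 32.5 m³/s.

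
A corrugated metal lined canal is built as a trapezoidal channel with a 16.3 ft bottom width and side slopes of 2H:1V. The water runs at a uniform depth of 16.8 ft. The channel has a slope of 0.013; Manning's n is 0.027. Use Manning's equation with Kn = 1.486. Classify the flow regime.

With bottom width b = 16.3 ft and side slope z = 2: A = (b + zy)y = (16.3 + 2×16.8)×16.8 = 838.3 ft²; P = b + 2y√(1+z²) = 16.3 + 2×16.8×2.236 = 91.43 ft.
Hydraulic radius R = A/P = 838.3/91.43 = 9.169 ft.
V = (1.486/n) R^(2/3) √S = (1.486/0.027) × 9.169^(2/3) × √0.013 = 27.49 ft/s. Hydraulic depth D_h = A/T = 838.3/83.5 = 10.04 ft.
Froude number Fr = V/√(g·D_h) = 27.49/√(32.2×10.04) = 1.53, which is greater than 1, so the flow is supercritical.

supercritical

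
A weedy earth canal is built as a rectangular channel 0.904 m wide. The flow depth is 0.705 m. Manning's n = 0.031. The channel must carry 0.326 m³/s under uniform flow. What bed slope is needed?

Flow area A = b·y = 0.904 × 0.705 = 0.6373 m². Wetted perimeter P = b + 2y = 0.904 + 2×0.705 = 2.314 m.
Hydraulic radius R = A/P = 0.6373/2.314 = 0.2754 m.
From Manning's equation, S = [nQ / (1 A R^(2/3))]² = [0.031 × 0.326 / (1 × 0.6373 × 0.2754^(2/3))]² = 0.0014.

S = 0.0014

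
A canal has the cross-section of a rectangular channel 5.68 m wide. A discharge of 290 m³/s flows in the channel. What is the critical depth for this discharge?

y_c = 6.43 m

For a rectangular channel, critical depth y_c = (q²/g)^(1/3) where q = Q/b = 290/5.68 = 51.06 m²/s.
So y_c = (51.06²/9.81)^(1/3) = 6.43 m.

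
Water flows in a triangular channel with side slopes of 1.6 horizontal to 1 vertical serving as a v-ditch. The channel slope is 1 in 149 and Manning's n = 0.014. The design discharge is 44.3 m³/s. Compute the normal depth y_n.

y_n = 2.22 m

Manning's equation rearranged: A R^(2/3) = nQ / (1·√S) = 0.014 × 44.3 / (√0.006711) = 7.571.
Trying y = 1.97 m: A R^(2/3) = 5.507 — low.
Trying y = 2.41 m: A R^(2/3) = 9.428 — high.
Trying y = 2.22 m: A R^(2/3) = 7.574 — ≈ 7.571.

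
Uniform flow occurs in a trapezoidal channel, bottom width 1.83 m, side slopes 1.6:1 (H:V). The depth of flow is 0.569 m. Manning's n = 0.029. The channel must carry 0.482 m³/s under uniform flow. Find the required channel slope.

With bottom width b = 1.83 m and side slope z = 1.6: A = (b + zy)y = (1.83 + 1.6×0.569)×0.569 = 1.559 m²; P = b + 2y√(1+z²) = 1.83 + 2×0.569×1.887 = 3.977 m.
Hydraulic radius R = A/P = 1.559/3.977 = 0.3921 m.
From Manning's equation, S = [nQ / (1 A R^(2/3))]² = [0.029 × 0.482 / (1 × 1.559 × 0.3921^(2/3))]² = 0.00028.

S = 0.00028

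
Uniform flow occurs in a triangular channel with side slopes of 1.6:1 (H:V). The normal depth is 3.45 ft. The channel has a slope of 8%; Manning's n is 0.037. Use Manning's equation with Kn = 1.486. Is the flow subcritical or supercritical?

supercritical

For a triangular section with side slope z = 1.6: A = zy² = 1.6×3.45² = 19.04 ft²; P = 2y√(1+z²) = 2×3.45×1.887 = 13.02 ft.
Hydraulic radius R = A/P = 19.04/13.02 = 1.463 ft.
V = (1.486/n) R^(2/3) √S = (1.486/0.037) × 1.463^(2/3) × √0.08 = 14.64 ft/s. Hydraulic depth D_h = A/T = 19.04/11.04 = 1.725 ft.
Froude number Fr = V/√(g·D_h) = 14.64/√(32.2×1.725) = 1.96, which is greater than 1, so the flow is supercritical.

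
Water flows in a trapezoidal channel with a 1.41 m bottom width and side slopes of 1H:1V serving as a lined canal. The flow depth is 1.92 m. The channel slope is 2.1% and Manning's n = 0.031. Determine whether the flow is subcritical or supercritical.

With bottom width b = 1.41 m and side slope z = 1: A = (b + zy)y = (1.41 + 1×1.92)×1.92 = 6.394 m²; P = b + 2y√(1+z²) = 1.41 + 2×1.92×1.414 = 6.841 m.
Hydraulic radius R = A/P = 6.394/6.841 = 0.9347 m.
V = (1/n) R^(2/3) √S = (1/0.031) × 0.9347^(2/3) × √0.021 = 4.469 m/s. Hydraulic depth D_h = A/T = 6.394/5.25 = 1.218 m.
Froude number Fr = V/√(g·D_h) = 4.469/√(9.81×1.218) = 1.29, which is greater than 1, so the flow is supercritical.

supercritical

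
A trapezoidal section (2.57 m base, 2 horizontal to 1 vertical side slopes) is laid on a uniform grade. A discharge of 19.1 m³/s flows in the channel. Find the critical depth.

At critical depth, Q² T / (g A³) = 1, i.e. A³/T = Q²/g = 19.1²/9.81 = 37.19.
At y = 1.47 m: A³/T = 62.89 — too large.
At y = 1.12 m: A³/T = 22.18 — too small.
At y = 1.28 m: A³/T = 36.82 — matches.

y_c = 1.28 m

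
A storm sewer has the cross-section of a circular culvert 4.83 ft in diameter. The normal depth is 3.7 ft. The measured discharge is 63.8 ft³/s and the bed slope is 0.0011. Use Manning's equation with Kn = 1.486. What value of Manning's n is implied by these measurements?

n = 0.015

For a circular section of diameter D = 4.83 ft at depth y = 3.7 ft, the central angle is θ = 2 arccos(1 − 2y/D) = 4.264 rad. Then A = (D²/8)(θ − sin θ) = 15.06 ft² and P = Dθ/2 = 10.3 ft.
Hydraulic radius R = A/P = 15.06/10.3 = 1.463 ft.
Rearranging Manning's equation: n = (1.486/Q) A R^(2/3) S^(1/2) = (1.486/63.8) × 15.06 × 1.463^(2/3) × √0.0011 = 0.015.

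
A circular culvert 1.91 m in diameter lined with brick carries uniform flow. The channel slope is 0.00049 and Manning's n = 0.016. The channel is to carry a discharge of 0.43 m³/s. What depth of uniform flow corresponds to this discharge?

Manning's equation rearranged: A R^(2/3) = nQ / (1·√S) = 0.016 × 0.43 / (√0.00049) = 0.3108.
Trying y = 0.692 m: A R^(2/3) = 0.4911 — too large.
Trying y = 0.456 m: A R^(2/3) = 0.2188 — too small.
Trying y = 0.545 m: A R^(2/3) = 0.311 — matches.

y_n = 0.545 m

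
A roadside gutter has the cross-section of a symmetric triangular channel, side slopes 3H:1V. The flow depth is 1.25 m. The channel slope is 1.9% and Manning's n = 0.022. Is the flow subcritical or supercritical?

supercritical

For a triangular section with side slope z = 3: A = zy² = 3×1.25² = 4.688 m²; P = 2y√(1+z²) = 2×1.25×3.162 = 7.906 m.
Hydraulic radius R = A/P = 4.688/7.906 = 0.5929 m.
V = (1/n) R^(2/3) √S = (1/0.022) × 0.5929^(2/3) × √0.019 = 4.422 m/s. Hydraulic depth D_h = A/T = 4.688/7.5 = 0.625 m.
Froude number Fr = V/√(g·D_h) = 4.422/√(9.81×0.625) = 1.79, which is greater than 1, so the flow is supercritical.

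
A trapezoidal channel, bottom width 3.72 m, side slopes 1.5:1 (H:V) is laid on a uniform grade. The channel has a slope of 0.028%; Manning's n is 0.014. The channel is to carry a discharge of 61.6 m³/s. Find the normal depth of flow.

y_n = 3.6 m

Manning's equation rearranged: A R^(2/3) = nQ / (1·√S) = 0.014 × 61.6 / (√0.00028) = 51.54.
Try y = 3.12 m: A R^(2/3) = 38.07 — low.
Try y = 4.33 m: A R^(2/3) = 76.8 — high.
Try y = 3.6 m: A R^(2/3) = 51.53 — close enough.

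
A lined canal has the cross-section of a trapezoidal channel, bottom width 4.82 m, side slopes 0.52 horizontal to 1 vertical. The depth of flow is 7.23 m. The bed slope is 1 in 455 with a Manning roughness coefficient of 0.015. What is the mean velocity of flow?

With bottom width b = 4.82 m and side slope z = 0.52: A = (b + zy)y = (4.82 + 0.52×7.23)×7.23 = 62.03 m²; P = b + 2y√(1+z²) = 4.82 + 2×7.23×1.127 = 21.12 m.
Hydraulic radius R = A/P = 62.03/21.12 = 2.937 m.
From Manning's equation, V = (1/n) R^(2/3) S^(1/2) = (1/0.015) × 2.937^(2/3) × 0.002198^(1/2) = 6.41 m/s.

V = 6.41 m/s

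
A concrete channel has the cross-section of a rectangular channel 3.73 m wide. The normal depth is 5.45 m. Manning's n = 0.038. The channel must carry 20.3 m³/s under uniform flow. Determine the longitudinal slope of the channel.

Flow area A = b·y = 3.73 × 5.45 = 20.33 m². Wetted perimeter P = b + 2y = 3.73 + 2×5.45 = 14.63 m.
Hydraulic radius R = A/P = 20.33/14.63 = 1.39 m.
From Manning's equation, S = [nQ / (1 A R^(2/3))]² = [0.038 × 20.3 / (1 × 20.33 × 1.39^(2/3))]² = 0.000929.

S = 0.000929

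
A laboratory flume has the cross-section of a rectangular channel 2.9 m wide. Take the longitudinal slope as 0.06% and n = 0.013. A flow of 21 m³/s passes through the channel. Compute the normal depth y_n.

y_n = 3.73 m

Manning's equation rearranged: A R^(2/3) = nQ / (1·√S) = 0.013 × 21 / (√0.0006) = 11.15.
Trying y = 4.2 m: A R^(2/3) = 12.8 — high.
Trying y = 2.97 m: A R^(2/3) = 8.465 — low.
Trying y = 3.73 m: A R^(2/3) = 11.13 — ≈ 11.15.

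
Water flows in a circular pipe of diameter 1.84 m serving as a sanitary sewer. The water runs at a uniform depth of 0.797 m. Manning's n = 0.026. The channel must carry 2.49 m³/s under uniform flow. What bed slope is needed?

For a circular section of diameter D = 1.84 m at depth y = 0.797 m, the central angle is θ = 2 arccos(1 − 2y/D) = 2.873 rad. Then A = (D²/8)(θ − sin θ) = 1.104 m² and P = Dθ/2 = 2.644 m.
Hydraulic radius R = A/P = 1.104/2.644 = 0.4176 m.
From Manning's equation, S = [nQ / (1 A R^(2/3))]² = [0.026 × 2.49 / (1 × 1.104 × 0.4176^(2/3))]² = 0.011.

S = 0.011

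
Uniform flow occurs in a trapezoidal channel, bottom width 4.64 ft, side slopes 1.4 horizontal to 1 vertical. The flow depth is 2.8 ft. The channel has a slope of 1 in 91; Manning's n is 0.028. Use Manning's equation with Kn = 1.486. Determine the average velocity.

V = 7.86 ft/s

With bottom width b = 4.64 ft and side slope z = 1.4: A = (b + zy)y = (4.64 + 1.4×2.8)×2.8 = 23.97 ft²; P = b + 2y√(1+z²) = 4.64 + 2×2.8×1.72 = 14.27 ft.
Hydraulic radius R = A/P = 23.97/14.27 = 1.679 ft.
From Manning's equation, V = (1.486/n) R^(2/3) S^(1/2) = (1.486/0.028) × 1.679^(2/3) × 0.01099^(1/2) = 7.86 ft/s.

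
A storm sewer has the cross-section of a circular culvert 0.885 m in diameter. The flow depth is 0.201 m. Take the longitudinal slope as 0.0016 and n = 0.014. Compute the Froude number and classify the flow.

subcritical

For a circular section of diameter D = 0.885 m at depth y = 0.201 m, the central angle is θ = 2 arccos(1 − 2y/D) = 1.987 rad. Then A = (D²/8)(θ − sin θ) = 0.105 m² and P = Dθ/2 = 0.8792 m.
Hydraulic radius R = A/P = 0.105/0.8792 = 0.1194 m.
V = (1/n) R^(2/3) √S = (1/0.014) × 0.1194^(2/3) × √0.0016 = 0.6928 m/s. Hydraulic depth D_h = A/T = 0.105/0.7416 = 0.1416 m.
Froude number Fr = V/√(g·D_h) = 0.6928/√(9.81×0.1416) = 0.588, which is less than 1, so the flow is subcritical.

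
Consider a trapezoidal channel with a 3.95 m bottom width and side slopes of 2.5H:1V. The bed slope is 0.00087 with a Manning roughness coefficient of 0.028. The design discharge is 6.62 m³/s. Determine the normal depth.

y_n = 1.12 m

Manning's equation rearranged: A R^(2/3) = nQ / (1·√S) = 0.028 × 6.62 / (√0.00087) = 6.284.
Try y = 1.36 m: A R^(2/3) = 9.226 — too large.
Try y = 0.925 m: A R^(2/3) = 4.341 — too small.
Try y = 1.12 m: A R^(2/3) = 6.282 — close enough.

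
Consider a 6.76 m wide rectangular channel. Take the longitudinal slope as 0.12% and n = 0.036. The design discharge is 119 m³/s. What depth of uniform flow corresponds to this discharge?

y_n = 9.88 m

Manning's equation rearranged: A R^(2/3) = nQ / (1·√S) = 0.036 × 119 / (√0.0012) = 123.7.
At y = 8.22 m: A R^(2/3) = 99.47 — too small.
At y = 11.1 m: A R^(2/3) = 141.6 — too large.
At y = 9.88 m: A R^(2/3) = 123.6 — ≈ 123.7.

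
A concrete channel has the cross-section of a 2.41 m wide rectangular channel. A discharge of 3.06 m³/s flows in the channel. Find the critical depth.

For a rectangular channel, critical depth y_c = (q²/g)^(1/3) where q = Q/b = 3.06/2.41 = 1.27 m²/s.
So y_c = (1.27²/9.81)^(1/3) = 0.548 m.

y_c = 0.548 m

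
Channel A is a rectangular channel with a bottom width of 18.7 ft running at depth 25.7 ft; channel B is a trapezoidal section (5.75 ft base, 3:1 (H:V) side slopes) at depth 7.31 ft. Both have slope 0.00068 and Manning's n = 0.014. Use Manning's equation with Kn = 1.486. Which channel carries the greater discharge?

Channel A: Flow area A = b·y = 18.7 × 25.7 = 480.6 ft². Wetted perimeter P = b + 2y = 18.7 + 2×25.7 = 70.1 ft. Hydraulic radius R = A/P = 480.6/70.1 = 6.856 ft. Q_A = (1.486/0.014)·480.6·6.856^(2/3)·√0.00068 = 4801 ft³/s.
Channel B: With bottom width b = 5.75 ft and side slope z = 3: A = (b + zy)y = (5.75 + 3×7.31)×7.31 = 202.3 ft²; P = b + 2y√(1+z²) = 5.75 + 2×7.31×3.162 = 51.98 ft. Hydraulic radius R = A/P = 202.3/51.98 = 3.892 ft. Q_B = (1.486/0.014)·202.3·3.892^(2/3)·√0.00068 = 1386 ft³/s.
Q_A = 4801 ft³/s vs Q_B = 1386 ft³/s, so channel A carries more.

channel A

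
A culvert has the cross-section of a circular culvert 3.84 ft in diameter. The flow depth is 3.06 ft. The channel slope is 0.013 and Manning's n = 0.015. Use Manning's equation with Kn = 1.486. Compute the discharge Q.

Q = 124 ft³/s

For a circular section of diameter D = 3.84 ft at depth y = 3.06 ft, the central angle is θ = 2 arccos(1 − 2y/D) = 4.413 rad. Then A = (D²/8)(θ − sin θ) = 9.895 ft² and P = Dθ/2 = 8.473 ft.
Hydraulic radius R = A/P = 9.895/8.473 = 1.168 ft.
Manning's equation: Q = (1.486/n) A R^(2/3) S^(1/2) = (1.486/0.015) × 9.895 × 1.168^(2/3) × 0.013^(1/2) = 124 ft³/s.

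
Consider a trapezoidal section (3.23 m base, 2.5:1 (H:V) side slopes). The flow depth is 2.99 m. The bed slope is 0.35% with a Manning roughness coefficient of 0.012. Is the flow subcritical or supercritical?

With bottom width b = 3.23 m and side slope z = 2.5: A = (b + zy)y = (3.23 + 2.5×2.99)×2.99 = 32.01 m²; P = b + 2y√(1+z²) = 3.23 + 2×2.99×2.693 = 19.33 m.
Hydraulic radius R = A/P = 32.01/19.33 = 1.656 m.
V = (1/n) R^(2/3) √S = (1/0.012) × 1.656^(2/3) × √0.0035 = 6.9 m/s. Hydraulic depth D_h = A/T = 32.01/18.18 = 1.761 m.
Froude number Fr = V/√(g·D_h) = 6.9/√(9.81×1.761) = 1.66, which is greater than 1, so the flow is supercritical.

supercritical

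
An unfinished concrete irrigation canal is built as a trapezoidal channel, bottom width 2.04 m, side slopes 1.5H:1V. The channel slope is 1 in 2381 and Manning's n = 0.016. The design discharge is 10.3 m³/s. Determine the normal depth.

y_n = 1.75 m

Manning's equation rearranged: A R^(2/3) = nQ / (1·√S) = 0.016 × 10.3 / (√0.00042) = 8.041.
Trying y = 1.94 m: A R^(2/3) = 10 — high.
Trying y = 1.19 m: A R^(2/3) = 3.653 — low.
Trying y = 1.75 m: A R^(2/3) = 8.042 — close enough.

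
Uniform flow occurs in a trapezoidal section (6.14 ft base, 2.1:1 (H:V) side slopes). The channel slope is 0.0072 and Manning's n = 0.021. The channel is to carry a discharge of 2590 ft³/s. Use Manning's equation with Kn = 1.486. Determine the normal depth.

y_n = 7.64 ft

Manning's equation rearranged: A R^(2/3) = nQ / (1.486·√S) = 0.021 × 2590 / (1.486 × √0.0072) = 431.4.
Try y = 8.39 ft: A R^(2/3) = 536.3 — high.
Try y = 5.75 ft: A R^(2/3) = 226.7 — low.
Try y = 7.64 ft: A R^(2/3) = 431.8 — matches.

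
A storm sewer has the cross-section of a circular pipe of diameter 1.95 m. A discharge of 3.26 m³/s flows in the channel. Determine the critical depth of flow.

At critical depth, Q² T / (g A³) = 1, i.e. A³/T = Q²/g = 3.26²/9.81 = 1.083.
Try y = 0.97 m: A³/T = 1.674 — too large.
Try y = 0.594 m: A³/T = 0.254 — too small.
Try y = 0.866 m: A³/T = 1.085 — matches.

y_c = 0.866 m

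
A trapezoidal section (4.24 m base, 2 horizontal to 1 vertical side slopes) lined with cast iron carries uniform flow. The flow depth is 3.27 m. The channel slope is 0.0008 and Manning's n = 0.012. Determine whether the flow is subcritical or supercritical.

subcritical

With bottom width b = 4.24 m and side slope z = 2: A = (b + zy)y = (4.24 + 2×3.27)×3.27 = 35.25 m²; P = b + 2y√(1+z²) = 4.24 + 2×3.27×2.236 = 18.86 m.
Hydraulic radius R = A/P = 35.25/18.86 = 1.869 m.
V = (1/n) R^(2/3) √S = (1/0.012) × 1.869^(2/3) × √0.0008 = 3.576 m/s. Hydraulic depth D_h = A/T = 35.25/17.32 = 2.035 m.
Froude number Fr = V/√(g·D_h) = 3.576/√(9.81×2.035) = 0.8, which is less than 1, so the flow is subcritical.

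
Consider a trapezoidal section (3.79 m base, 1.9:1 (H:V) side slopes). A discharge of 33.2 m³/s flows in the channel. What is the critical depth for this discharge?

y_c = 1.53 m

At critical depth, Q² T / (g A³) = 1, i.e. A³/T = Q²/g = 33.2²/9.81 = 112.4.
Trying y = 1.13 m: A³/T = 37.35 — too small.
Trying y = 1.53 m: A³/T = 112 — close enough.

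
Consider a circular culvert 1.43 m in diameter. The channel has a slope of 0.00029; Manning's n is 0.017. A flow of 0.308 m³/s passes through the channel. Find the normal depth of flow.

Manning's equation rearranged: A R^(2/3) = nQ / (1·√S) = 0.017 × 0.308 / (√0.00029) = 0.3075.
At y = 0.673 m: A R^(2/3) = 0.3645 — too large.
At y = 0.611 m: A R^(2/3) = 0.3072 — ≈ 0.3075.

y_n = 0.611 m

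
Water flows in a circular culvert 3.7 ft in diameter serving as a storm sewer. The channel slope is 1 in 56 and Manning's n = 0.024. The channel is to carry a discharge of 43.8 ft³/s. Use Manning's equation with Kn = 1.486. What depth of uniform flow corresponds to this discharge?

y_n = 1.89 ft

Manning's equation rearranged: A R^(2/3) = nQ / (1.486·√S) = 0.024 × 43.8 / (1.486 × √0.01786) = 5.294.
Trying y = 2.23 ft: A R^(2/3) = 6.905 — over.
Trying y = 1.48 ft: A R^(2/3) = 3.44 — short.
Trying y = 1.89 ft: A R^(2/3) = 5.292 — matches.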